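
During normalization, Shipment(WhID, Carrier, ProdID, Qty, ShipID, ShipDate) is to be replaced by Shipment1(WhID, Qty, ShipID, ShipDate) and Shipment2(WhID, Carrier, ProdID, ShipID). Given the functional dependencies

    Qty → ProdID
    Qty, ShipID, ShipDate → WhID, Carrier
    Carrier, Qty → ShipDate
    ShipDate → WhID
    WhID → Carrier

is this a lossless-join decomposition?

Common attributes: Shipment1 ∩ Shipment2 = {WhID, ShipID}.
Closure of {WhID, ShipID}: WhID → Carrier applies, adding Carrier. So (WhID, ShipID)⁺ = {WhID, Carrier, ShipID}.
The closure contains neither all of Shipment1 = {WhID, Qty, ShipID, ShipDate} nor all of Shipment2 = {WhID, Carrier, ProdID, ShipID}, so the common attributes are not a superkey of either fragment. The join is lossy.

No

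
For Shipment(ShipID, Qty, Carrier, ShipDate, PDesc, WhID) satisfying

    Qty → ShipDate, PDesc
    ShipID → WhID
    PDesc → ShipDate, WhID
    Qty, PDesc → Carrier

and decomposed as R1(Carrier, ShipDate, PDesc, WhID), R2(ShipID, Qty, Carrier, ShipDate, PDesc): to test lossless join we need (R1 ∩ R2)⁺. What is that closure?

R1 ∩ R2 = {Carrier, ShipDate, PDesc}.
PDesc → ShipDate, WhID applies, adding WhID
Closure: {Carrier, ShipDate, PDesc, WhID}.

Carrier, ShipDate, PDesc, WhID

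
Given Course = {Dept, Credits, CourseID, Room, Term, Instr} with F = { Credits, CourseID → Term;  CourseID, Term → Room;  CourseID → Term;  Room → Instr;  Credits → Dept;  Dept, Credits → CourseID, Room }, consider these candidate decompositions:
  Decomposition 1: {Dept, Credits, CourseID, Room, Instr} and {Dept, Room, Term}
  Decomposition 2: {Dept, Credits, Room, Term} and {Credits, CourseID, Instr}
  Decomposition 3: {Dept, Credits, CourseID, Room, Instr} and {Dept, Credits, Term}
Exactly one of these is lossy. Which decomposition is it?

Decomposition 1: common = {Dept, Room}, closure = {Dept, Room, Instr} → lossy.
Decomposition 2: common = {Credits}, closure = {Dept, Credits, CourseID, Room, Term, Instr} → lossless.
Decomposition 3: common = {Dept, Credits}, closure = {Dept, Credits, CourseID, Room, Term, Instr} → lossless.

Decomposition 1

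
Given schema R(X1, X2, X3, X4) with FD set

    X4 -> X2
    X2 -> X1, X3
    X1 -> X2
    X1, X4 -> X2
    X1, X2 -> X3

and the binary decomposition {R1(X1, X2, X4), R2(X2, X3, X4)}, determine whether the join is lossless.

Yes

Common attributes: R1 ∩ R2 = {X2, X4}.
Closure of {X2, X4}: X2 → X1, X3 applies, adding X1, X3. So (X2, X4)⁺ = {X1, X2, X3, X4}.
This closure contains every attribute of R1, so R1 ∩ R2 → R1. The join is lossless.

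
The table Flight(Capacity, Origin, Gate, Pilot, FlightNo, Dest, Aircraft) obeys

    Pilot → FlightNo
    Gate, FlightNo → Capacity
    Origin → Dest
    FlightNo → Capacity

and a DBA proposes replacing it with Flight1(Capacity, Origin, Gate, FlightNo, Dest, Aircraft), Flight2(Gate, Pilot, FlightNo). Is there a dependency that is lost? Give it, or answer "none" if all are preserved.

none

Pilot → FlightNo lies within Flight2.
Gate, FlightNo → Capacity lies within Flight1.
Origin → Dest lies within Flight1.
FlightNo → Capacity lies within Flight1.
Every dependency is enforceable on the fragments, so the decomposition is dependency-preserving.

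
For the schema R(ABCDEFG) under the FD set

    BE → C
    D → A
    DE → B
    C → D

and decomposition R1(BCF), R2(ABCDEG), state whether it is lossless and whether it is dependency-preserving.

Lossless test: (BC)⁺ = {ABCD}, which is a superkey of neither fragment — lossy.
Dependency preservation: every FD's attributes lie within a single fragment, so each can be enforced locally — preserved.

lossy but dependency-preserving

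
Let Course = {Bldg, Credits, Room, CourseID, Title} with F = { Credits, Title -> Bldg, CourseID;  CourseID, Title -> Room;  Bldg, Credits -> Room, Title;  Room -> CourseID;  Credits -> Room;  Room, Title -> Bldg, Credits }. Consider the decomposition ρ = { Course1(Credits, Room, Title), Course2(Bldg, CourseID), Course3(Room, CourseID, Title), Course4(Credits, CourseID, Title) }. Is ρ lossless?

Chase test. Columns are Bldg, Credits, Room, CourseID, Title; row i has aⱼ where attribute j ∈ Coursei, else bᵢⱼ.
Initial tableau (one row per fragment):
  row 1: b11 a2 a3 b14 a5
  row 2: a1 b22 b23 a4 b25
  row 3: b31 b32 a3 a4 a5
  row 4: b41 a2 b43 a4 a5
Rows 1 and 4 agree on Credits, Title; apply Credits, Title→Bldg, CourseID and equate their Bldg, CourseID entries.
Rows 1 and 4 agree on CourseID, Title; apply CourseID, Title→Room and equate their Room entries.
Rows 1 and 3 agree on Room, Title; apply Room, Title→Bldg, Credits and equate their Bldg, Credits entries.
No row becomes fully distinguished — the join is lossy.

No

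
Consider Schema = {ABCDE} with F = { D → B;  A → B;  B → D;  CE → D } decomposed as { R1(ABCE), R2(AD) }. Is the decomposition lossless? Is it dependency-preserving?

lossless but not dependency-preserving

Lossless test: (A)⁺ = {ABD}, which contains all of one fragment — lossless.
Dependency preservation: the restricted closure of {D} across the fragments never reaches {B}, so D → B cannot be enforced without a join — not preserved.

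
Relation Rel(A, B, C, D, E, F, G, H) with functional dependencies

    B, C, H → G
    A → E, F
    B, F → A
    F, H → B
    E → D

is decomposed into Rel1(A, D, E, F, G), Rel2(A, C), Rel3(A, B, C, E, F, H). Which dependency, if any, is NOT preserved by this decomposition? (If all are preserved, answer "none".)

B, C, H → G

Check B, C, H → G: no single fragment contains all of {B, C, G, H}, and the restricted closure of {B, C, H} across the fragments never reaches {G}.
A → E, F is preserved.
B, F → A is preserved.
F, H → B is preserved.
E → D is preserved.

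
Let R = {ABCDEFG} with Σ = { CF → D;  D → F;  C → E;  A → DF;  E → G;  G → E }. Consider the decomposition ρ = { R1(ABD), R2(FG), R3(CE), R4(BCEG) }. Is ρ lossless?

Chase test. Columns are ABCDEFG; row i has aⱼ where attribute j ∈ Ri, else bᵢⱼ.
Initial tableau (one row per fragment):
  row 1: a1 a2 b13 a4 b15 b16 b17
  row 2: b21 b22 b23 b24 b25 a6 a7
  row 3: b31 b32 a3 b34 a5 b36 b37
  row 4: b41 a2 a3 b44 a5 b46 a7
Rows 3 and 4 agree on E; apply E→G and equate their G entries.
Rows 2 and 3 agree on G; apply G→E and equate their E entries.
No row becomes fully distinguished — the join is lossy.

No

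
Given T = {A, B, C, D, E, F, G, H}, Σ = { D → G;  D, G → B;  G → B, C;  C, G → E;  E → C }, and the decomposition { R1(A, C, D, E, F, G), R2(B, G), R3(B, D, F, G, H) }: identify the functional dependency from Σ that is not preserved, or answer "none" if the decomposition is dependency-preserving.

D → G lies within R1.
D, G → B lies within R3.
G → B, C: restricted closure across fragments reaches B, C.
C, G → E lies within R1.
E → C lies within R1.
Every dependency is enforceable on the fragments, so the decomposition is dependency-preserving.

none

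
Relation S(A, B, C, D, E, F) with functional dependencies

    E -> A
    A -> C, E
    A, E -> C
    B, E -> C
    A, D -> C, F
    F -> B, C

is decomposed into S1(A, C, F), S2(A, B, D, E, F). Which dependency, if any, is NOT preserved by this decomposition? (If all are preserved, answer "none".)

E → A lies within S2.
A → C, E: restricted closure across fragments reaches C, E.
A, E → C: restricted closure across fragments reaches C.
B, E → C: restricted closure across fragments reaches C.
A, D → C, F: restricted closure across fragments reaches C, F.
F → B, C: restricted closure across fragments reaches B, C.
Every dependency is enforceable on the fragments, so the decomposition is dependency-preserving.

none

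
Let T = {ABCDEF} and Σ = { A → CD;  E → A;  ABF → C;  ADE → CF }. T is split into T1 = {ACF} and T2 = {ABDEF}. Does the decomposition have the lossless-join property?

Yes

Common attributes: T1 ∩ T2 = {AF}.
Closure of {AF}: A → CD applies, adding CD. So (AF)⁺ = {ACDF}.
This closure contains every attribute of T1, so T1 ∩ T2 → T1. The join is lossless.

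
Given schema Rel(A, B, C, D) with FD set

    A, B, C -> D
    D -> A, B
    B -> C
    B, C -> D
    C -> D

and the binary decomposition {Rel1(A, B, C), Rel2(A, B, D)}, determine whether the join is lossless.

Common attributes: Rel1 ∩ Rel2 = {A, B}.
Closure of {A, B}: B → C applies, adding C; B, C → D applies, adding D. So (A, B)⁺ = {A, B, C, D}.
This closure contains every attribute of Rel1, so Rel1 ∩ Rel2 → Rel1. The join is lossless.

Yes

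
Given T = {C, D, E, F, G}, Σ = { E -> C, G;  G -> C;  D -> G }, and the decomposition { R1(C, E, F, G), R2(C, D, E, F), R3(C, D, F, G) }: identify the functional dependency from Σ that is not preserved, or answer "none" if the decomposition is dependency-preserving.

none

E → C, G lies within R1.
G → C lies within R1.
D → G lies within R3.
Every dependency is enforceable on the fragments, so the decomposition is dependency-preserving.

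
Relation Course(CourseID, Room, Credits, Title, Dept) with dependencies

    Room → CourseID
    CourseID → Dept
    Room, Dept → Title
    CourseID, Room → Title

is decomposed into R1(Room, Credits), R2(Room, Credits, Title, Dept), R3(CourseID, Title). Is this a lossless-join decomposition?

Chase test. Columns are CourseID, Room, Credits, Title, Dept; row i has aⱼ where attribute j ∈ Ri, else bᵢⱼ.
Initial tableau (one row per fragment):
  row 1: b11 a2 a3 b14 b15
  row 2: b21 a2 a3 a4 a5
  row 3: a1 b32 b33 a4 b35
Rows 1 and 2 agree on Room; apply Room→CourseID and equate their CourseID entries.
Rows 1 and 2 agree on CourseID; apply CourseID→Dept and equate their Dept entries.
Rows 1 and 2 agree on Room, Dept; apply Room, Dept→Title and equate their Title entries.
No row becomes fully distinguished — the join is lossy.

No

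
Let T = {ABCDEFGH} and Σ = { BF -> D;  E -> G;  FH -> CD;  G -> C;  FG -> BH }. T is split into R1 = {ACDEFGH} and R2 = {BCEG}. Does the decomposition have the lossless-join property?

Common attributes: R1 ∩ R2 = {CEG}.
No dependency enlarges {CEG}, so (CEG)⁺ = {CEG}.
The closure contains neither all of R1 = {ACDEFGH} nor all of R2 = {BCEG}, so the common attributes are not a superkey of either fragment. The join is lossy.

No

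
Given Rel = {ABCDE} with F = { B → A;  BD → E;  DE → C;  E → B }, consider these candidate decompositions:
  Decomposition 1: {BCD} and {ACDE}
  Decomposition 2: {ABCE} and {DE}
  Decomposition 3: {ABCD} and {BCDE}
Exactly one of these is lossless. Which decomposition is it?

Decomposition 1: common = {CD}, closure = {CD} → lossy.
Decomposition 2: common = {E}, closure = {ABE} → lossy.
Decomposition 3: common = {BCD}, closure = {ABCDE} → lossless.

Decomposition 3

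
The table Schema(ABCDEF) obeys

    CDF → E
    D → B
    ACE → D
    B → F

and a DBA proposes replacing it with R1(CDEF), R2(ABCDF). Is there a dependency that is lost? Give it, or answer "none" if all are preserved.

Check ACE → D: no single fragment contains all of {ACDE}, and the restricted closure of {ACE} across the fragments never reaches {D}.
CDF → E is preserved.
D → B is preserved.
B → F is preserved.

ACE → D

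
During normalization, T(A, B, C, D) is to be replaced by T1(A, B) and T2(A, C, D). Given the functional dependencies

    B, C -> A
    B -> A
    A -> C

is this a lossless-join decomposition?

No

Common attributes: T1 ∩ T2 = {A}.
Closure of {A}: A → C applies, adding C. So (A)⁺ = {A, C}.
The closure contains neither all of T1 = {A, B} nor all of T2 = {A, C, D}, so the common attributes are not a superkey of either fragment. The join is lossy.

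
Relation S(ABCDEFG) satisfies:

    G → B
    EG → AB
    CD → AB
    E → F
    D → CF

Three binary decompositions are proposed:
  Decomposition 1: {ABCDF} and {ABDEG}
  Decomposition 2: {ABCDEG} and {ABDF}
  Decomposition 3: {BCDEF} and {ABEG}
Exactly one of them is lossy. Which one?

Decomposition 1: common = {ABD}, closure = {ABCDF} → lossless.
Decomposition 2: common = {ABD}, closure = {ABCDF} → lossless.
Decomposition 3: common = {BE}, closure = {BEF} → lossy.

Decomposition 3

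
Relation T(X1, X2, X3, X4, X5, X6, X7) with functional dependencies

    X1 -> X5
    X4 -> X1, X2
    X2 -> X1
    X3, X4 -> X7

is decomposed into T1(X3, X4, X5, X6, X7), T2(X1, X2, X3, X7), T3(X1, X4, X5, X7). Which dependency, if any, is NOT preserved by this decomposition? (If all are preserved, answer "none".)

X4 -> X1, X2

Check X4 → X1, X2: no single fragment contains all of {X1, X2, X4}, and the restricted closure of {X4} across the fragments never reaches {X1, X2}.
X1 → X5 is preserved.
X2 → X1 is preserved.
X3, X4 → X7 is preserved.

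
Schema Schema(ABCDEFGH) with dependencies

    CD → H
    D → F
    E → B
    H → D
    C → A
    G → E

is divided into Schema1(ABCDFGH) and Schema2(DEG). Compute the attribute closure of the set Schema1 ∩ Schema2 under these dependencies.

BDEFG

Schema1 ∩ Schema2 = {DG}.
D → F applies, adding F
G → E applies, adding E
E → B applies, adding B
Closure: {BDEFG}.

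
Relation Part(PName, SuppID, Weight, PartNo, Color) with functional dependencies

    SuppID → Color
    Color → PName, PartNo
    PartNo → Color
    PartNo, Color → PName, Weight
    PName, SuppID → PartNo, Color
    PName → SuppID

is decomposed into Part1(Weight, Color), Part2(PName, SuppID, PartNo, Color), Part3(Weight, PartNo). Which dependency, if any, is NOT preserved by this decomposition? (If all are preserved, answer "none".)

none

SuppID → Color lies within Part2.
Color → PName, PartNo lies within Part2.
PartNo → Color lies within Part2.
PartNo, Color → PName, Weight: restricted closure across fragments reaches PName, Weight.
PName, SuppID → PartNo, Color lies within Part2.
PName → SuppID lies within Part2.
Every dependency is enforceable on the fragments, so the decomposition is dependency-preserving.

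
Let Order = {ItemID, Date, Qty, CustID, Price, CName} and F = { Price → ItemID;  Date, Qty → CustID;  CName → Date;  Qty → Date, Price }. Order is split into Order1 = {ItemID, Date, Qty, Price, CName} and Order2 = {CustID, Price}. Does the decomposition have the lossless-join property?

No

Common attributes: Order1 ∩ Order2 = {Price}.
Closure of {Price}: Price → ItemID applies, adding ItemID. So (Price)⁺ = {ItemID, Price}.
The closure contains neither all of Order1 = {ItemID, Date, Qty, Price, CName} nor all of Order2 = {CustID, Price}, so the common attributes are not a superkey of either fragment. The join is lossy.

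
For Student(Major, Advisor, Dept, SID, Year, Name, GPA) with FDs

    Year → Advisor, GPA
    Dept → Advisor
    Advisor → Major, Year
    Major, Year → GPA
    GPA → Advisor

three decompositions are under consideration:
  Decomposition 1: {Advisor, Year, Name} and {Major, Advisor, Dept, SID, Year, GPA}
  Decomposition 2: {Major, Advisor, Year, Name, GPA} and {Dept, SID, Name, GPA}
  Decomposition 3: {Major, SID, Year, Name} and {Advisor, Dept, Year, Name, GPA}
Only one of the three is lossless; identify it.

Decomposition 2

Decomposition 1: common = {Advisor, Year}, closure = {Major, Advisor, Year, GPA} → lossy.
Decomposition 2: common = {Name, GPA}, closure = {Major, Advisor, Year, Name, GPA} → lossless.
Decomposition 3: common = {Year, Name}, closure = {Major, Advisor, Year, Name, GPA} → lossy.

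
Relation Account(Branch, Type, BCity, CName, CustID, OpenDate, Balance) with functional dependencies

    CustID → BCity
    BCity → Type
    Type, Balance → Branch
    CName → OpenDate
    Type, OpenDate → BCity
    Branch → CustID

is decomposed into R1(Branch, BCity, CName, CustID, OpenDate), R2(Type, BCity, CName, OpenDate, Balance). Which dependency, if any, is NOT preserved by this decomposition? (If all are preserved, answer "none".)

Check Type, Balance → Branch: no single fragment contains all of {Branch, Type, Balance}, and the restricted closure of {Type, Balance} across the fragments never reaches {Branch}.
CustID → BCity is preserved.
BCity → Type is preserved.
CName → OpenDate is preserved.
Type, OpenDate → BCity is preserved.
Branch → CustID is preserved.

Type, Balance → Branch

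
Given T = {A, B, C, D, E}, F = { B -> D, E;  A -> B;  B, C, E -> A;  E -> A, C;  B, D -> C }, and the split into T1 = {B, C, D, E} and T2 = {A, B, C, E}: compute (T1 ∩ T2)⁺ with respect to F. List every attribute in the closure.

T1 ∩ T2 = {B, C, E}.
B → D, E applies, adding D
B, C, E → A applies, adding A
Closure: {A, B, C, D, E}.

A, B, C, D, E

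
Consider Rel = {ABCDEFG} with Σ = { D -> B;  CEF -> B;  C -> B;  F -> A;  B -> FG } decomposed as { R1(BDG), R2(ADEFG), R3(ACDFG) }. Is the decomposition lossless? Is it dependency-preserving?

Lossless test (chase): Rows 1 and 2 agree on D; apply D→B and equate their B entries. Rows 1 and 3 agree on D; apply D→B and equate their B entries. Rows 1 and 2 agree on B; apply B→FG and equate their FG entries. Rows 1 and 2 agree on F; apply F→A and equate their A entries. No row becomes fully distinguished — the join is lossy.
Dependency preservation: the restricted closure of {CEF} across the fragments never reaches {B}, so CEF → B cannot be enforced without a join — not preserved.

lossy and not dependency-preserving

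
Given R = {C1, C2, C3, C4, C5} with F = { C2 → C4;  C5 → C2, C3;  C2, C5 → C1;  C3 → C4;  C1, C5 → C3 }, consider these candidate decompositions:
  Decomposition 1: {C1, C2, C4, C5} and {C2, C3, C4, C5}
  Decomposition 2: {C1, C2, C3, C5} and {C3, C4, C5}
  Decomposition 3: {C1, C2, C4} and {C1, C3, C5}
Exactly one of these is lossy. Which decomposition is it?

Decomposition 3

Decomposition 1: common = {C2, C4, C5}, closure = {C1, C2, C3, C4, C5} → lossless.
Decomposition 2: common = {C3, C5}, closure = {C1, C2, C3, C4, C5} → lossless.
Decomposition 3: common = {C1}, closure = {C1} → lossy.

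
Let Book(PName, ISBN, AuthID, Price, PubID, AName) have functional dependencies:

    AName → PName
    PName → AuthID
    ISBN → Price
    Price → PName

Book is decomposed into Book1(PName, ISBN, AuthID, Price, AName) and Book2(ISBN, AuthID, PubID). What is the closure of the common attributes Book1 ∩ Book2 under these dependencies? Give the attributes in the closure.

PName, ISBN, AuthID, Price

Book1 ∩ Book2 = {ISBN, AuthID}.
ISBN → Price applies, adding Price
Price → PName applies, adding PName
Closure: {PName, ISBN, AuthID, Price}.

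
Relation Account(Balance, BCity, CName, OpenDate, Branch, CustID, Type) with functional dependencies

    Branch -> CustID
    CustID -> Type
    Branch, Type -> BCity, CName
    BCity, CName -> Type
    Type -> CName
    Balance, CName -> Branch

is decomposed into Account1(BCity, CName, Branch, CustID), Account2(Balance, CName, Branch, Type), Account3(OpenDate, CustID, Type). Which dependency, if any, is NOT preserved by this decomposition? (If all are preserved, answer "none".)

Check BCity, CName → Type: no single fragment contains all of {BCity, CName, Type}, and the restricted closure of {BCity, CName} across the fragments never reaches {Type}.
Branch → CustID is preserved.
CustID → Type is preserved.
Branch, Type → BCity, CName is preserved.
Type → CName is preserved.
Balance, CName → Branch is preserved.

BCity, CName -> Type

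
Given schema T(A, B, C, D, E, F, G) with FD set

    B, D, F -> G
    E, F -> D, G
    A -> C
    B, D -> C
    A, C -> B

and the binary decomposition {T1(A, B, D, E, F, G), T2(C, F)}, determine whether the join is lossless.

Common attributes: T1 ∩ T2 = {F}.
No dependency enlarges {F}, so (F)⁺ = {F}.
The closure contains neither all of T1 = {A, B, D, E, F, G} nor all of T2 = {C, F}, so the common attributes are not a superkey of either fragment. The join is lossy.

No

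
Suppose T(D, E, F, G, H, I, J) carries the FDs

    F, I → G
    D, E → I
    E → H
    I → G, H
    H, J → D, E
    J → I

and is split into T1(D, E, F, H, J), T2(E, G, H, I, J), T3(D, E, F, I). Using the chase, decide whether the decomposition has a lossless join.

Yes

Chase test. Columns are D, E, F, G, H, I, J; row i has aⱼ where attribute j ∈ Ti, else bᵢⱼ.
Initial tableau (one row per fragment):
  row 1: a1 a2 a3 b14 a5 b16 a7
  row 2: b21 a2 b23 a4 a5 a6 a7
  row 3: a1 a2 a3 b34 b35 a6 b37
Rows 1 and 3 agree on D, E; apply D, E→I and equate their I entries.
Rows 1 and 3 agree on E; apply E→H and equate their H entries.
Rows 1 and 2 agree on I; apply I→G, H and equate their G, H entries.
Rows 1 and 3 agree on I; apply I→G, H and equate their G, H entries.
Rows 1 and 2 agree on H, J; apply H, J→D, E and equate their D, E entries.
Row 1 is now all distinguished symbols — the join is lossless.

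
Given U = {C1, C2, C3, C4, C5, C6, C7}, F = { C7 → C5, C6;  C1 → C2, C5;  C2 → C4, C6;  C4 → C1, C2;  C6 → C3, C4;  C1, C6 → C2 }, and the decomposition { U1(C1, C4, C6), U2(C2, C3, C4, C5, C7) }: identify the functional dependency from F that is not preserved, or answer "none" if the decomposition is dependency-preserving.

none

C7 → C5, C6: restricted closure across fragments reaches C5, C6.
C1 → C2, C5: restricted closure across fragments reaches C2, C5.
C2 → C4, C6: restricted closure across fragments reaches C4, C6.
C4 → C1, C2: restricted closure across fragments reaches C1, C2.
C6 → C3, C4: restricted closure across fragments reaches C3, C4.
C1, C6 → C2: restricted closure across fragments reaches C2.
Every dependency is enforceable on the fragments, so the decomposition is dependency-preserving.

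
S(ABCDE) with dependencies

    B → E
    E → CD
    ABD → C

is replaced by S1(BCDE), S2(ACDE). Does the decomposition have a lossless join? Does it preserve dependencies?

lossy but dependency-preserving

Lossless test: (CDE)⁺ = {CDE}, which is a superkey of neither fragment — lossy.
Dependency preservation: ABD → C is not contained in any single fragment, but the restricted closure of its left-hand side across the fragments still reaches the right-hand side; the remaining FDs each lie inside some fragment. All dependencies are preserved.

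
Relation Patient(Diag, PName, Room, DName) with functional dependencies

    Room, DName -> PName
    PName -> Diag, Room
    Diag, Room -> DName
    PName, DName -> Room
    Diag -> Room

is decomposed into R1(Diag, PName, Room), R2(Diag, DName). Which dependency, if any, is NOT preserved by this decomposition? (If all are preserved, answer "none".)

Room, DName -> PName

Check Room, DName → PName: no single fragment contains all of {PName, Room, DName}, and the restricted closure of {Room, DName} across the fragments never reaches {PName}.
PName → Diag, Room is preserved.
Diag, Room → DName is preserved.
PName, DName → Room is preserved.
Diag → Room is preserved.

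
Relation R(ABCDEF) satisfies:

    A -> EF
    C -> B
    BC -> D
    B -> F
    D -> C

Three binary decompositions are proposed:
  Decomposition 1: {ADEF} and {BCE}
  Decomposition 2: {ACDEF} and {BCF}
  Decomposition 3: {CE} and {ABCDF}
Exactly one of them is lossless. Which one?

Decomposition 2

Decomposition 1: common = {E}, closure = {E} → lossy.
Decomposition 2: common = {CF}, closure = {BCDF} → lossless.
Decomposition 3: common = {C}, closure = {BCDF} → lossy.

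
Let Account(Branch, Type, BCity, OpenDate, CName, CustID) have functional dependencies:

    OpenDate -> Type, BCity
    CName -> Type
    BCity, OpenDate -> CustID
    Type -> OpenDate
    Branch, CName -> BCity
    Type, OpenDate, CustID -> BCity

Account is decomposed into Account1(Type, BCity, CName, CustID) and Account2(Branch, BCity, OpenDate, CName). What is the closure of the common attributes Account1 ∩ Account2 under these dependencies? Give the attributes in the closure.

Type, BCity, OpenDate, CName, CustID

Account1 ∩ Account2 = {BCity, CName}.
CName → Type applies, adding Type
Type → OpenDate applies, adding OpenDate
BCity, OpenDate → CustID applies, adding CustID
Closure: {Type, BCity, OpenDate, CName, CustID}.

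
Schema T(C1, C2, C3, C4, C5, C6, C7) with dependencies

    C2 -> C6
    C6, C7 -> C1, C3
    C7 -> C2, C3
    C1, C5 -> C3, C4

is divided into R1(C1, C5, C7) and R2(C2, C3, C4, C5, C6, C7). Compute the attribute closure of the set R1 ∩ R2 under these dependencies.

R1 ∩ R2 = {C5, C7}.
C7 → C2, C3 applies, adding C2, C3
C2 → C6 applies, adding C6
C6, C7 → C1, C3 applies, adding C1
C1, C5 → C3, C4 applies, adding C4
Closure: {C1, C2, C3, C4, C5, C6, C7}.

C1, C2, C3, C4, C5, C6, C7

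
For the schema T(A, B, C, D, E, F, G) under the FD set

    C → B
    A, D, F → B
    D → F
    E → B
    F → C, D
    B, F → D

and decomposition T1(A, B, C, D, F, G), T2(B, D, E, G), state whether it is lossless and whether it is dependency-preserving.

Lossless test: (B, D, G)⁺ = {B, C, D, F, G}, which is a superkey of neither fragment — lossy.
Dependency preservation: every FD's attributes lie within a single fragment, so each can be enforced locally — preserved.

lossy but dependency-preserving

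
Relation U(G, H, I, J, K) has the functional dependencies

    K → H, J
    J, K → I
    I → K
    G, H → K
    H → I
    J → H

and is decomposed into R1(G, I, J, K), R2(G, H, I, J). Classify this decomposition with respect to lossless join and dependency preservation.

Lossless test: (G, I, J)⁺ = {G, H, I, J, K}, which contains all of one fragment — lossless.
Dependency preservation: K → H, J; G, H → K are not contained in any single fragment, but the restricted closure of each left-hand side across the fragments still reaches the right-hand side; the remaining FDs each lie inside some fragment. All dependencies are preserved.

lossless and dependency-preserving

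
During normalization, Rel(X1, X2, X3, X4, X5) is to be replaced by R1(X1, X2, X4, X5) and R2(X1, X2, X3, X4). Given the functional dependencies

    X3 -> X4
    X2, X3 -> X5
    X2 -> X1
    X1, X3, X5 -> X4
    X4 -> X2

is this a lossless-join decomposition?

No

Common attributes: R1 ∩ R2 = {X1, X2, X4}.
No dependency enlarges {X1, X2, X4}, so (X1, X2, X4)⁺ = {X1, X2, X4}.
The closure contains neither all of R1 = {X1, X2, X4, X5} nor all of R2 = {X1, X2, X3, X4}, so the common attributes are not a superkey of either fragment. The join is lossy.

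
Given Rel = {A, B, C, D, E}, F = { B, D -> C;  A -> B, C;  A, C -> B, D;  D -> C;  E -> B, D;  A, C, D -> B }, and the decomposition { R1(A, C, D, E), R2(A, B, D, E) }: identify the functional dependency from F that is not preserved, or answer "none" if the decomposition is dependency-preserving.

B, D → C: restricted closure across fragments reaches C.
A → B, C: restricted closure across fragments reaches B, C.
A, C → B, D: restricted closure across fragments reaches B, D.
D → C lies within R1.
E → B, D lies within R2.
A, C, D → B: restricted closure across fragments reaches B.
Every dependency is enforceable on the fragments, so the decomposition is dependency-preserving.

none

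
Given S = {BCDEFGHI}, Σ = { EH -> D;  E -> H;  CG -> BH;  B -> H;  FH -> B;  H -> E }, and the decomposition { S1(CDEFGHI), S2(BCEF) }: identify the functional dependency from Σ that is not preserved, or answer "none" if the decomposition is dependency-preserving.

Check CG → BH: no single fragment contains all of {BCGH}, and the restricted closure of {CG} across the fragments never reaches {BH}.
EH → D is preserved.
E → H is preserved.
B → H is preserved.
FH → B is preserved.
H → E is preserved.

CG -> BH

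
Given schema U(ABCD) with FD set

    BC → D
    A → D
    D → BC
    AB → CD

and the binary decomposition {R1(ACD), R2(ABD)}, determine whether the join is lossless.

Yes

Common attributes: R1 ∩ R2 = {AD}.
Closure of {AD}: D → BC applies, adding BC. So (AD)⁺ = {ABCD}.
This closure contains every attribute of R1, so R1 ∩ R2 → R1. The join is lossless.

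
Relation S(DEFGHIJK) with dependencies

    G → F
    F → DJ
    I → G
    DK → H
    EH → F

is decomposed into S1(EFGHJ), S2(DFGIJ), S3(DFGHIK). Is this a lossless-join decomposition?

No

Chase test. Columns are DEFGHIJK; row i has aⱼ where attribute j ∈ Si, else bᵢⱼ.
Initial tableau (one row per fragment):
  row 1: b11 a2 a3 a4 a5 b16 a7 b18
  row 2: a1 b22 a3 a4 b25 a6 a7 b28
  row 3: a1 b32 a3 a4 a5 a6 b37 a8
Rows 1 and 2 agree on F; apply F→DJ and equate their DJ entries.
Rows 1 and 3 agree on F; apply F→DJ and equate their DJ entries.
No row becomes fully distinguished — the join is lossy.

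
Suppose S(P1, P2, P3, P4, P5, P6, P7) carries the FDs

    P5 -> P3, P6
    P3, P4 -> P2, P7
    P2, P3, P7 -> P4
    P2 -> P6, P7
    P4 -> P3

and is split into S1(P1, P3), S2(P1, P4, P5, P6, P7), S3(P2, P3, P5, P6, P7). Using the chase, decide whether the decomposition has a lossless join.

Chase test. Columns are P1, P2, P3, P4, P5, P6, P7; row i has aⱼ where attribute j ∈ Si, else bᵢⱼ.
Initial tableau (one row per fragment):
  row 1: a1 b12 a3 b14 b15 b16 b17
  row 2: a1 b22 b23 a4 a5 a6 a7
  row 3: b31 a2 a3 b34 a5 a6 a7
Rows 2 and 3 agree on P5; apply P5→P3, P6 and equate their P3, P6 entries.
No row becomes fully distinguished — the join is lossy.

No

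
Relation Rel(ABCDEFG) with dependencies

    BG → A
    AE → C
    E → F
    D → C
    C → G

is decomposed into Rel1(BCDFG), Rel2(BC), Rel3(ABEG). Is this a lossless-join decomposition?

No

Chase test. Columns are ABCDEFG; row i has aⱼ where attribute j ∈ Reli, else bᵢⱼ.
Initial tableau (one row per fragment):
  row 1: b11 a2 a3 a4 b15 a6 a7
  row 2: b21 a2 a3 b24 b25 b26 b27
  row 3: a1 a2 b33 b34 a5 b36 a7
Rows 1 and 3 agree on BG; apply BG→A and equate their A entries.
Rows 1 and 2 agree on C; apply C→G and equate their G entries.
Rows 1 and 2 agree on BG; apply BG→A and equate their A entries.
No row becomes fully distinguished — the join is lossy.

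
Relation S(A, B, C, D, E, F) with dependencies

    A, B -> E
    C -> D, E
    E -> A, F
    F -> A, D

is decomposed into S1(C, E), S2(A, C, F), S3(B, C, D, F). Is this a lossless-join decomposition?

Yes

Chase test. Columns are A, B, C, D, E, F; row i has aⱼ where attribute j ∈ Si, else bᵢⱼ.
Initial tableau (one row per fragment):
  row 1: b11 b12 a3 b14 a5 b16
  row 2: a1 b22 a3 b24 b25 a6
  row 3: b31 a2 a3 a4 b35 a6
Rows 1 and 2 agree on C; apply C→D, E and equate their D, E entries.
Rows 1 and 3 agree on C; apply C→D, E and equate their D, E entries.
Rows 1 and 2 agree on E; apply E→A, F and equate their A, F entries.
Rows 1 and 3 agree on E; apply E→A, F and equate their A, F entries.
Row 3 is now all distinguished symbols — the join is lossless.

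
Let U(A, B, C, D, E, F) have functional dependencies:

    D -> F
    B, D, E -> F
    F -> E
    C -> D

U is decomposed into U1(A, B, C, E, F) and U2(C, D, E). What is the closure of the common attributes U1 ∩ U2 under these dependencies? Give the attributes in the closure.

C, D, E, F

U1 ∩ U2 = {C, E}.
C → D applies, adding D
D → F applies, adding F
Closure: {C, D, E, F}.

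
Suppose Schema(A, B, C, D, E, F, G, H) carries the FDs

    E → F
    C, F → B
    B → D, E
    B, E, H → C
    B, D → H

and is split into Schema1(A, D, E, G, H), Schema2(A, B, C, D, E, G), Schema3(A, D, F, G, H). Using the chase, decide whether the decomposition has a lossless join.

No

Chase test. Columns are A, B, C, D, E, F, G, H; row i has aⱼ where attribute j ∈ Schemai, else bᵢⱼ.
Initial tableau (one row per fragment):
  row 1: a1 b12 b13 a4 a5 b16 a7 a8
  row 2: a1 a2 a3 a4 a5 b26 a7 b28
  row 3: a1 b32 b33 a4 b35 a6 a7 a8
Rows 1 and 2 agree on E; apply E→F and equate their F entries.
No row becomes fully distinguished — the join is lossy.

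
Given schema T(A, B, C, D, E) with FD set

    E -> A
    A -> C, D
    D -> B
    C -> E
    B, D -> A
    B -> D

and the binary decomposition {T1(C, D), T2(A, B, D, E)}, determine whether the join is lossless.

Common attributes: T1 ∩ T2 = {D}.
Closure of {D}: D → B applies, adding B; B, D → A applies, adding A; A → C, D applies, adding C; C → E applies, adding E. So (D)⁺ = {A, B, C, D, E}.
This closure contains every attribute of T1, so T1 ∩ T2 → T1. The join is lossless.

Yes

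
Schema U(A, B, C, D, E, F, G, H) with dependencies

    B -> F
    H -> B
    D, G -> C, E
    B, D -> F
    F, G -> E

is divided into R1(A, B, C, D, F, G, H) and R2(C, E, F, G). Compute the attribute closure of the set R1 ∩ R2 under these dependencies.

R1 ∩ R2 = {C, F, G}.
F, G → E applies, adding E
Closure: {C, E, F, G}.

C, E, F, G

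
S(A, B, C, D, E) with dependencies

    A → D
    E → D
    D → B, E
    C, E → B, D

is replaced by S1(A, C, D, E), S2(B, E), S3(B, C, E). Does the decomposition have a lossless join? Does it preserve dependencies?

lossless and dependency-preserving

Lossless test (chase): Rows 1 and 2 agree on E; apply E→D and equate their D entries. Rows 1 and 3 agree on E; apply E→D and equate their D entries. Rows 1 and 2 agree on D; apply D→B, E and equate their B, E entries. Row 1 is now all distinguished symbols — the join is lossless.
Dependency preservation: D → B, E; C, E → B, D are not contained in any single fragment, but the restricted closure of each left-hand side across the fragments still reaches the right-hand side; the remaining FDs each lie inside some fragment. All dependencies are preserved.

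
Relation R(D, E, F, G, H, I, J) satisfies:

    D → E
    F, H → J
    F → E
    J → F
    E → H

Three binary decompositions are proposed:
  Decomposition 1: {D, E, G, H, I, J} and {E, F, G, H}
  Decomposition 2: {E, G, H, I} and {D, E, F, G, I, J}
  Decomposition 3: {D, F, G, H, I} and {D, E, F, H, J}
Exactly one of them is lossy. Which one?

Decomposition 1

Decomposition 1: common = {E, G, H}, closure = {E, G, H} → lossy.
Decomposition 2: common = {E, G, I}, closure = {E, G, H, I} → lossless.
Decomposition 3: common = {D, F, H}, closure = {D, E, F, H, J} → lossless.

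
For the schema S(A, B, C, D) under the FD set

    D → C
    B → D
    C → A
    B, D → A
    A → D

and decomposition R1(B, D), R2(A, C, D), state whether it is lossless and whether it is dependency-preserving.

Lossless test: (D)⁺ = {A, C, D}, which contains all of one fragment — lossless.
Dependency preservation: B, D → A is not contained in any single fragment, but the restricted closure of its left-hand side across the fragments still reaches the right-hand side; the remaining FDs each lie inside some fragment. All dependencies are preserved.

lossless and dependency-preserving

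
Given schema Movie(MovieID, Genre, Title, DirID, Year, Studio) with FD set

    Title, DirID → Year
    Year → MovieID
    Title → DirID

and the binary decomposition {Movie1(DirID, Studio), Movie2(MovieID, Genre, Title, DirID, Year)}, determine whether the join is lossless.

No

Common attributes: Movie1 ∩ Movie2 = {DirID}.
No dependency enlarges {DirID}, so (DirID)⁺ = {DirID}.
The closure contains neither all of Movie1 = {DirID, Studio} nor all of Movie2 = {MovieID, Genre, Title, DirID, Year}, so the common attributes are not a superkey of either fragment. The join is lossy.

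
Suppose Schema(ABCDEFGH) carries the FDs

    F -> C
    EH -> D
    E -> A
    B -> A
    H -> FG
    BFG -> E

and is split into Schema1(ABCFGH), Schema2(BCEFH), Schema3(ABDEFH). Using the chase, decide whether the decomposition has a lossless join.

Chase test. Columns are ABCDEFGH; row i has aⱼ where attribute j ∈ Schemai, else bᵢⱼ.
Initial tableau (one row per fragment):
  row 1: a1 a2 a3 b14 b15 a6 a7 a8
  row 2: b21 a2 a3 b24 a5 a6 b27 a8
  row 3: a1 a2 b33 a4 a5 a6 b37 a8
Rows 1 and 3 agree on F; apply F→C and equate their C entries.
Rows 2 and 3 agree on EH; apply EH→D and equate their D entries.
Rows 2 and 3 agree on E; apply E→A and equate their A entries.
Rows 1 and 2 agree on H; apply H→FG and equate their FG entries.
Rows 1 and 3 agree on H; apply H→FG and equate their FG entries.
Rows 1 and 2 agree on BFG; apply BFG→E and equate their E entries.
Rows 1 and 2 agree on EH; apply EH→D and equate their D entries.
Row 1 is now all distinguished symbols — the join is lossless.

Yes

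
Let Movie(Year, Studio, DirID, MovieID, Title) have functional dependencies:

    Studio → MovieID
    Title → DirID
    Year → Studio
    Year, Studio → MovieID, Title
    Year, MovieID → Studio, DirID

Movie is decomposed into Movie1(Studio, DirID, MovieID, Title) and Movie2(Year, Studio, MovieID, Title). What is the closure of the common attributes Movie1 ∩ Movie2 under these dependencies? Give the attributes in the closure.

Movie1 ∩ Movie2 = {Studio, MovieID, Title}.
Title → DirID applies, adding DirID
Closure: {Studio, DirID, MovieID, Title}.

Studio, DirID, MovieID, Title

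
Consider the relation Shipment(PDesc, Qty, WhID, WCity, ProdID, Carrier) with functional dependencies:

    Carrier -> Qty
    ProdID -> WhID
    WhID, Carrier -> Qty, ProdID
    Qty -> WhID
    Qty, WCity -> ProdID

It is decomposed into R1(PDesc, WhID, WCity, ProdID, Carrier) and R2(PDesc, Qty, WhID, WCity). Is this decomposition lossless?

Common attributes: R1 ∩ R2 = {PDesc, WhID, WCity}.
No dependency enlarges {PDesc, WhID, WCity}, so (PDesc, WhID, WCity)⁺ = {PDesc, WhID, WCity}.
The closure contains neither all of R1 = {PDesc, WhID, WCity, ProdID, Carrier} nor all of R2 = {PDesc, Qty, WhID, WCity}, so the common attributes are not a superkey of either fragment. The join is lossy.

No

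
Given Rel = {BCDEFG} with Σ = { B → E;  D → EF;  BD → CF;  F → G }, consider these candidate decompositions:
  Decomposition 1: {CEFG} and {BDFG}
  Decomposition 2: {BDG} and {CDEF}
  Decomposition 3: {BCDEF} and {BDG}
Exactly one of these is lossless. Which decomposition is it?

Decomposition 1: common = {FG}, closure = {FG} → lossy.
Decomposition 2: common = {D}, closure = {DEFG} → lossy.
Decomposition 3: common = {BD}, closure = {BCDEFG} → lossless.

Decomposition 3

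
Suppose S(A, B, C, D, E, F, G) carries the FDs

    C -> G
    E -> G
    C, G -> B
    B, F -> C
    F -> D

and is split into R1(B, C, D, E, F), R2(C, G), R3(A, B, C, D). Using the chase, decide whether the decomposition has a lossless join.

No

Chase test. Columns are A, B, C, D, E, F, G; row i has aⱼ where attribute j ∈ Ri, else bᵢⱼ.
Initial tableau (one row per fragment):
  row 1: b11 a2 a3 a4 a5 a6 b17
  row 2: b21 b22 a3 b24 b25 b26 a7
  row 3: a1 a2 a3 a4 b35 b36 b37
Rows 1 and 2 agree on C; apply C→G and equate their G entries.
Rows 1 and 3 agree on C; apply C→G and equate their G entries.
Rows 1 and 2 agree on C, G; apply C, G→B and equate their B entries.
No row becomes fully distinguished — the join is lossy.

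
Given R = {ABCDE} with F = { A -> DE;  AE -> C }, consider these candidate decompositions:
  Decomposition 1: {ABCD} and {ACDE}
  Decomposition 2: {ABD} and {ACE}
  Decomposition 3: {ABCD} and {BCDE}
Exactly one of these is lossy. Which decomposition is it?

Decomposition 3

Decomposition 1: common = {ACD}, closure = {ACDE} → lossless.
Decomposition 2: common = {A}, closure = {ACDE} → lossless.
Decomposition 3: common = {BCD}, closure = {BCD} → lossy.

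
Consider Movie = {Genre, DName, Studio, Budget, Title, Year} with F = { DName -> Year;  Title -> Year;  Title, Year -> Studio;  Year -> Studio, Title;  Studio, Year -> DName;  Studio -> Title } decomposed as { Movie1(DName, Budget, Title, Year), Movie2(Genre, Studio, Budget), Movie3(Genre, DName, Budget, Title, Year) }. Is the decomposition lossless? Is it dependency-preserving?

Lossless test (chase): Rows 1 and 3 agree on Title, Year; apply Title, Year→Studio and equate their Studio entries. No row becomes fully distinguished — the join is lossy.
Dependency preservation: the restricted closure of {Title, Year} across the fragments never reaches {Studio}, so Title, Year → Studio cannot be enforced without a join — not preserved.

lossy and not dependency-preserving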